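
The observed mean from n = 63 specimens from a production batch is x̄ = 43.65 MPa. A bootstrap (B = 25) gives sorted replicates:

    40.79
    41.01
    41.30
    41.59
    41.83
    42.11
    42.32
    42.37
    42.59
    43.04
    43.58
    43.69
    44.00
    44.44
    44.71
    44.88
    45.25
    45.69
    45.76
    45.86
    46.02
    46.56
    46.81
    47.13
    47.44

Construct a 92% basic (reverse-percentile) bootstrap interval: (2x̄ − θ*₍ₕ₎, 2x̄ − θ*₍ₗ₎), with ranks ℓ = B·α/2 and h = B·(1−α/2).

Percentile endpoints at ranks 1 and 24: θ*₍1₎ = 40.79, θ*₍24₎ = 47.13.
Basic interval reflects these around x̄:
  lower = 2 × 43.65 − 47.13 = 40.17
  upper = 2 × 43.65 − 40.79 = 46.51

(40.17, 46.51)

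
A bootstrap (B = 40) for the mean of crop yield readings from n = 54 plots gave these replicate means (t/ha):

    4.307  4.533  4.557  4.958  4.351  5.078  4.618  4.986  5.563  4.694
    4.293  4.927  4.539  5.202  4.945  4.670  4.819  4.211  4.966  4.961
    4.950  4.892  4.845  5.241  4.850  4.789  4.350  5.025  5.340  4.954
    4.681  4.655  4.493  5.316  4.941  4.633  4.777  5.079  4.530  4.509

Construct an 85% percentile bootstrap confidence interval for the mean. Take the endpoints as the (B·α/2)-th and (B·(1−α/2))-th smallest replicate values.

Sorted replicates: 4.211, 4.293, 4.307, 4.350, 4.351, 4.493, 4.509, 4.530, 4.533, 4.539, 4.557, 4.618, 4.633, 4.655, 4.670, 4.681, 4.694, 4.777, 4.789, 4.819, 4.845, 4.850, 4.892, 4.927, 4.941, 4.945, 4.950, 4.954, 4.958, 4.961, 4.966, 4.986, 5.025, 5.078, 5.079, 5.202, 5.241, 5.316, 5.340, 5.563
α = 0.15; lower rank = 40 × 0.075 = 3; upper rank = 40 × 0.925 = 37.
The 3rd smallest replicate is 4.307; the 37th is 5.241.

(4.307, 5.241)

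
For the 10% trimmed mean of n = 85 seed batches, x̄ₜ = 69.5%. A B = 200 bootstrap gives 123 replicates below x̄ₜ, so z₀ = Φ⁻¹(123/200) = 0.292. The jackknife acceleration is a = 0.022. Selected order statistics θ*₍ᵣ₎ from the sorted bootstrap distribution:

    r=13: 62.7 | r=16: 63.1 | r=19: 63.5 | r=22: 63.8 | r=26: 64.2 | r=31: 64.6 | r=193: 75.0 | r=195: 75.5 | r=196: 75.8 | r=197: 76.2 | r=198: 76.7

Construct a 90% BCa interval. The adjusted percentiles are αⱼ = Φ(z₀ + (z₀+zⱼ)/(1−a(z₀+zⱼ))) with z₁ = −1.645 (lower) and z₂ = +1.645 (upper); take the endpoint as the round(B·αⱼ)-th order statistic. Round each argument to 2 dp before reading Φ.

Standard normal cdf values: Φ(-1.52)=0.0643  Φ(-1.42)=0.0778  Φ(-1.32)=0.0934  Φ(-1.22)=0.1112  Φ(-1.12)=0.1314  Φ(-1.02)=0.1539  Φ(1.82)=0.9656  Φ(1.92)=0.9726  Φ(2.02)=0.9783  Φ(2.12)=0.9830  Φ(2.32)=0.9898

Lower: z₀ + z₁ = 0.292 + (-1.645) = -1.353; 1 − a(z₀+z₁) = 1 − (0.022)(-1.353) = 1.0298; argument = 0.292 + (-1.353)/1.0298 = -1.0219 → -1.02.
α₁ = Φ(-1.02) = 0.1539; rank = round(200 × 0.1539) = 31; θ*₍31₎ = 64.6.
Upper: z₀ + z₂ = 1.937; 1 − a(z₀+z₂) = 0.9574; argument = 2.3152 → 2.32; α₂ = 0.9898; rank = 198; θ*₍198₎ = 76.7.

(64.6, 76.7)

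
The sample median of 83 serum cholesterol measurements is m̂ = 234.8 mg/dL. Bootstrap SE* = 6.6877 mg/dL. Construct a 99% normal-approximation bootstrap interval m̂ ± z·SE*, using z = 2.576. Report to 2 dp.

(217.57, 252.03)

Margin = 2.576 × 6.6877 = 17.228
Interval: 234.8 ± 17.228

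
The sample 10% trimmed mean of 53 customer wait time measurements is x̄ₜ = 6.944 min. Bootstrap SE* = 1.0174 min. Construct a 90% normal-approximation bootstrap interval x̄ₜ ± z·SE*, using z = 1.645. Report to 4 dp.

(5.2704, 8.6176)

Margin = 1.645 × 1.0174 = 1.67362
Interval: 6.944 ± 1.67362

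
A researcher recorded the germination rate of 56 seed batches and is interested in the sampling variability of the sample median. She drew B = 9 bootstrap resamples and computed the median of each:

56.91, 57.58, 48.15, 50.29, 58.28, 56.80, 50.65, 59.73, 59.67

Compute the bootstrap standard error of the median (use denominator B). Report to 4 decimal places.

Bootstrap SE is the standard deviation of the 9 replicate medians.
Mean of replicates: (56.91 + 57.58 + 48.15 + 50.29 + 58.28 + 56.80 + 50.65 + 59.73 + 59.67) / 9 = 498.06000 / 9 = 55.34000
Sum of squared deviations: (+1.57000)² + (+2.24000)² + (−7.19000)² + (−5.05000)² + (+2.94000)² + (+1.46000)² + (−4.69000)² + (+4.39000)² + (+4.33000)² = 155.47340
Variance = 155.47340 / 9 = 17.27482
SE* = √17.27482

SE* = 4.1563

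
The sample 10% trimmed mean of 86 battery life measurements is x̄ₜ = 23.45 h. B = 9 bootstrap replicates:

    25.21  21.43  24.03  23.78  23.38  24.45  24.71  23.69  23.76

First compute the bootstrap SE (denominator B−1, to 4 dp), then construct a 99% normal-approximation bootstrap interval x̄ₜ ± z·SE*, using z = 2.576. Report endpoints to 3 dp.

(20.704, 26.196)

Mean of replicates = 23.8267; sum of squared deviations = 9.0926; SE* = √(9.0926/8) = 1.0661
Margin = 2.576 × 1.0661 = 2.7463
Interval: 23.45 ± 2.7463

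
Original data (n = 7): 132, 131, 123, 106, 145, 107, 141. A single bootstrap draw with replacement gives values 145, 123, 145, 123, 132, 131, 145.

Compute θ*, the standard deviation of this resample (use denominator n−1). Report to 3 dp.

Mean = 134.8571; sum of squared deviations = 612.8571
s² = 612.8571 / 6 = 102.1429
s = √102.1429 = 10.107

θ* = 10.107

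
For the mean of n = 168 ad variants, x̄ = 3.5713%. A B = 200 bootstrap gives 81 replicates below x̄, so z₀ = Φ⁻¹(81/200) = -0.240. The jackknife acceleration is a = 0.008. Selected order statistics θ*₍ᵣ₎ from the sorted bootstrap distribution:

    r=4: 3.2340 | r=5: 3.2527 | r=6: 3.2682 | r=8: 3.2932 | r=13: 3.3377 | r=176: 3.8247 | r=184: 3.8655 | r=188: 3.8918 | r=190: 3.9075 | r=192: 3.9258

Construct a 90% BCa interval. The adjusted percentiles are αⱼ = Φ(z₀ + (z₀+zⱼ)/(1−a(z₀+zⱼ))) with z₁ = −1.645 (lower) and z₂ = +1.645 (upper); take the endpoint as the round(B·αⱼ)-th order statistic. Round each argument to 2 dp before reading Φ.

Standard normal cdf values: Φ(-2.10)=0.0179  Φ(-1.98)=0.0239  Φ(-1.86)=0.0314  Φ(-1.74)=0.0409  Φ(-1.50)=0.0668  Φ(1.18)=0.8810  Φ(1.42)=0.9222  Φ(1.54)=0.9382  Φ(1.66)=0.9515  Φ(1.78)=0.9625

(3.2340, 3.8247)

Lower: z₀ + z₁ = -0.240 + (-1.645) = -1.885; 1 − a(z₀+z₁) = 1 − (0.008)(-1.885) = 1.0151; argument = -0.240 + (-1.885)/1.0151 = -2.0970 → -2.10.
α₁ = Φ(-2.10) = 0.0179; rank = round(200 × 0.0179) = 4; θ*₍4₎ = 3.2340.
Upper: z₀ + z₂ = 1.405; 1 − a(z₀+z₂) = 0.9888; argument = 1.1810 → 1.18; α₂ = 0.8810; rank = 176; θ*₍176₎ = 3.8247.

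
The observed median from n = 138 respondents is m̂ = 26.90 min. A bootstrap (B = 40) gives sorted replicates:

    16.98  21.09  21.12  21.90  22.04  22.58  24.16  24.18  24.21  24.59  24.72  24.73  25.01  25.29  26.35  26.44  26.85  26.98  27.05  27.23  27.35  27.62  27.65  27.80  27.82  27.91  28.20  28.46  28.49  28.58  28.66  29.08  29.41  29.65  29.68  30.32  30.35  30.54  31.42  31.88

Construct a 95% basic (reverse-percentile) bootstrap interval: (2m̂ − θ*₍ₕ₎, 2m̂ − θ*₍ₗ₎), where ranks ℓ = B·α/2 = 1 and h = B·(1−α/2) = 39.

Percentile endpoints at ranks 1 and 39: θ*₍1₎ = 16.98, θ*₍39₎ = 31.42.
Basic interval reflects these around m̂:
  lower = 2 × 26.90 − 31.42 = 22.38
  upper = 2 × 26.90 − 16.98 = 36.82

(22.38, 36.82)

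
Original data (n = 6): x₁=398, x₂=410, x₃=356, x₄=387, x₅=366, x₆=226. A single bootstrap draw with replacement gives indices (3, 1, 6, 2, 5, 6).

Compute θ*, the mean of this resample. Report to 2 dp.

Resample values: 356, 398, 226, 410, 366, 226.
Mean = (356 + 398 + 226 + 410 + 366 + 226) / 6 = 1982.0 / 6 = 330.33

θ* = 330.33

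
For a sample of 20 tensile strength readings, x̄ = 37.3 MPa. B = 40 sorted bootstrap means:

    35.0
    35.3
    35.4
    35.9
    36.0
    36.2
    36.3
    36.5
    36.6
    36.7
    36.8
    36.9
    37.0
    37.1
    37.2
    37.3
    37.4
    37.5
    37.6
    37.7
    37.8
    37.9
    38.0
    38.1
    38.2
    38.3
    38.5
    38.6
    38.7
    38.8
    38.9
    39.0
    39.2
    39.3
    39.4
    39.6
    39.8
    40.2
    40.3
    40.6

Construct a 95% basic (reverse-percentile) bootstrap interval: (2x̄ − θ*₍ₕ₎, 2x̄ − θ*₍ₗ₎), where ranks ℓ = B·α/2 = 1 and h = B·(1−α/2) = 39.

Percentile endpoints at ranks 1 and 39: θ*₍1₎ = 35.0, θ*₍39₎ = 40.3.
Basic interval reflects these around x̄:
  lower = 2 × 37.3 − 40.3 = 34.3
  upper = 2 × 37.3 − 35.0 = 39.6

(34.3, 39.6)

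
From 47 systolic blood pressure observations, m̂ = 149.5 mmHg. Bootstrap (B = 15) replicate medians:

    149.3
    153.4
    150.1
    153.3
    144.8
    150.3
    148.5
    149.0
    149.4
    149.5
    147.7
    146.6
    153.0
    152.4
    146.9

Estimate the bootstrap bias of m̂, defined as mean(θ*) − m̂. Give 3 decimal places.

bias = +0.113

mean(θ*) = (149.3 + 153.4 + 150.1 + 153.3 + 144.8 + 150.3 + 148.5 + 149.0 + 149.4 + 149.5 + 147.7 + 146.6 + 153.0 + 152.4 + 146.9) / 15 = 149.6133
bias = 149.6133 − 149.5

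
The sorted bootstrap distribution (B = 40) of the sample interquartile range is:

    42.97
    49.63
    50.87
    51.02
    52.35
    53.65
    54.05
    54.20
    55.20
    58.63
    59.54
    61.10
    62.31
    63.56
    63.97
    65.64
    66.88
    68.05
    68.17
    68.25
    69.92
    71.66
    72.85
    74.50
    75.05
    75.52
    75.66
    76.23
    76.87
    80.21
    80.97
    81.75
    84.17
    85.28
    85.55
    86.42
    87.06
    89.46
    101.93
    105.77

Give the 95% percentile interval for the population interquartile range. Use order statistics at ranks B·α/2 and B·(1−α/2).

(42.97, 101.93)

α = 0.05; lower rank = 40 × 0.025 = 1; upper rank = 40 × 0.975 = 39.
The 1st smallest replicate is 42.97; the 39th is 101.93.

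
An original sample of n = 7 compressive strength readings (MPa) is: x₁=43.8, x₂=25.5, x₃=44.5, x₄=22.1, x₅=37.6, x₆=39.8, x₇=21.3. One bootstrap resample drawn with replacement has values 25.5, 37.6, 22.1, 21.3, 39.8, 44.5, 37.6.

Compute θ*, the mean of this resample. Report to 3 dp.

Mean = (25.5 + 37.6 + 22.1 + 21.3 + 39.8 + 44.5 + 37.6) / 7 = 228.40 / 7 = 32.629

θ* = 32.629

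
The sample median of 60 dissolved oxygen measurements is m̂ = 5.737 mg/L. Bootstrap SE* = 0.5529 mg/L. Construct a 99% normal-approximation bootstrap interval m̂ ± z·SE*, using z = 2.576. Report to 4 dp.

(4.3127, 7.1613)

Margin = 2.576 × 0.5529 = 1.42427
Interval: 5.737 ± 1.42427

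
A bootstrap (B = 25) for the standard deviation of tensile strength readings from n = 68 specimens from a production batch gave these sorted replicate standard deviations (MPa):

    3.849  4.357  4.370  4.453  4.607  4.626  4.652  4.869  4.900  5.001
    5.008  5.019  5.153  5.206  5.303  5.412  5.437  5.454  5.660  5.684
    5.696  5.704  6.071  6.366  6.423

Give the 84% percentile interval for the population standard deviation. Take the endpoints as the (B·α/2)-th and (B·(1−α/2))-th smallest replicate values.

(4.357, 6.071)

α = 0.16; lower rank = 25 × 0.080 = 2; upper rank = 25 × 0.920 = 23.
The 2nd smallest replicate is 4.357; the 23rd is 6.071.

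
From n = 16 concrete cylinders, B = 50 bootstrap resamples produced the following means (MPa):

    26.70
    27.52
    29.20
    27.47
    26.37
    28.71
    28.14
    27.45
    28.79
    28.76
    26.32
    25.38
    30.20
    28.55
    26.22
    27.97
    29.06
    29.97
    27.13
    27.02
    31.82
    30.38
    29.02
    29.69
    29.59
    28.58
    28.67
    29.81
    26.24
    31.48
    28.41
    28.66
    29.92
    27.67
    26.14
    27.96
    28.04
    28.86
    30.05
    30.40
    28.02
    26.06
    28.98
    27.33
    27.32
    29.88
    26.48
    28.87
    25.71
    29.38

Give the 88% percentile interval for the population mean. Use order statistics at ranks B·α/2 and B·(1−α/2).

(26.06, 30.38)

Sorted replicates: 25.38, 25.71, 26.06, 26.14, 26.22, 26.24, 26.32, 26.37, 26.48, 26.70, 27.02, 27.13, 27.32, 27.33, 27.45, 27.47, 27.52, 27.67, 27.96, 27.97, 28.02, 28.04, 28.14, 28.41, 28.55, 28.58, 28.66, 28.67, 28.71, 28.76, 28.79, 28.86, 28.87, 28.98, 29.02, 29.06, 29.20, 29.38, 29.59, 29.69, 29.81, 29.88, 29.92, 29.97, 30.05, 30.20, 30.38, 30.40, 31.48, 31.82
α = 0.12; lower rank = 50 × 0.060 = 3; upper rank = 50 × 0.940 = 47.
The 3rd smallest replicate is 26.06; the 47th is 30.38.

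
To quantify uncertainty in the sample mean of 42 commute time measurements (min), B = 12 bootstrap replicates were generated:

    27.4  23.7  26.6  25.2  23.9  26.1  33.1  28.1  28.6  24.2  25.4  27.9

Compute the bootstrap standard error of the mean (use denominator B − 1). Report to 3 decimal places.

Bootstrap SE is the standard deviation of the 12 replicate means.
Mean of replicates: (27.4 + 23.7 + 26.6 + 25.2 + 23.9 + 26.1 + 33.1 + 28.1 + 28.6 + 24.2 + 25.4 + 27.9) / 12 = 320.2000 / 12 = 26.6833
Sum of squared deviations: (+0.7167)² + (−2.9833)² + (−0.0833)² + (−1.4833)² + (−2.7833)² + (−0.5833)² + (+6.4167)² + (+1.4167)² + (+1.9167)² + (−2.4833)² + (−1.2833)² + (+1.2167)² = 75.8567
Variance = 75.8567 / 11 = 6.8961
SE* = √6.8961

SE* = 2.626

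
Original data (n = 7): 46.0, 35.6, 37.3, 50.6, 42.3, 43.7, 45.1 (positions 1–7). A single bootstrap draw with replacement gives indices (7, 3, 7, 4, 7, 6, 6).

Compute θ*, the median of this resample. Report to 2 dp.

Resample values: 45.1, 37.3, 45.1, 50.6, 45.1, 43.7, 43.7.
Sorted: 37.3, 43.7, 43.7, 45.1, 45.1, 45.1, 50.6
Median = middle value = 45.10

θ* = 45.10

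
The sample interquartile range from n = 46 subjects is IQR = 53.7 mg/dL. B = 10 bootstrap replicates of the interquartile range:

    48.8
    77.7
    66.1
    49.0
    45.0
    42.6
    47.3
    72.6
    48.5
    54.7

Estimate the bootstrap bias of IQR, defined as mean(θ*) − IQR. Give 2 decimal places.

bias = +1.53

mean(θ*) = (48.8 + 77.7 + 66.1 + 49.0 + 45.0 + 42.6 + 47.3 + 72.6 + 48.5 + 54.7) / 10 = 55.230
bias = 55.230 − 53.7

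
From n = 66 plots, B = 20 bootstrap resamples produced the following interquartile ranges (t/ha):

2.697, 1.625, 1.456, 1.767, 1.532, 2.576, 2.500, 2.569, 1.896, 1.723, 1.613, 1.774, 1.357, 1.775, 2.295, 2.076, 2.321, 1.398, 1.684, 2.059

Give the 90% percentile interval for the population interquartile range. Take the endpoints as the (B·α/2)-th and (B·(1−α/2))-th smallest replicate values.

Sorted replicates: 1.357, 1.398, 1.456, 1.532, 1.613, 1.625, 1.684, 1.723, 1.767, 1.774, 1.775, 1.896, 2.059, 2.076, 2.295, 2.321, 2.500, 2.569, 2.576, 2.697
α = 0.10; lower rank = 20 × 0.050 = 1; upper rank = 20 × 0.950 = 19.
The 1st smallest replicate is 1.357; the 19th is 2.576.

(1.357, 2.576)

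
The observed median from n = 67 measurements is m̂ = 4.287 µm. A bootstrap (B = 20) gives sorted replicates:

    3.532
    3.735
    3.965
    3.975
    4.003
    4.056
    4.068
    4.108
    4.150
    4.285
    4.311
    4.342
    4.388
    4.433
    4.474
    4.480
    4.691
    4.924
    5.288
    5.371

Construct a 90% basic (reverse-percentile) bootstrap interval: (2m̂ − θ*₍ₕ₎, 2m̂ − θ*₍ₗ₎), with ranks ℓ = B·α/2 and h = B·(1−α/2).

(3.286, 5.042)

Percentile endpoints at ranks 1 and 19: θ*₍1₎ = 3.532, θ*₍19₎ = 5.288.
Basic interval reflects these around m̂:
  lower = 2 × 4.287 − 5.288 = 3.286
  upper = 2 × 4.287 − 3.532 = 5.042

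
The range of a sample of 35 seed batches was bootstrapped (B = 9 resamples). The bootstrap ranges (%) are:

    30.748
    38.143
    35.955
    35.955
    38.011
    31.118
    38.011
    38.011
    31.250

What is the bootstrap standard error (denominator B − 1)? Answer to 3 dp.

Bootstrap SE is the standard deviation of the 9 replicate ranges.
Mean of replicates: (30.748 + 38.143 + 35.955 + 35.955 + 38.011 + 31.118 + 38.011 + 38.011 + 31.250) / 9 = 317.2020 / 9 = 35.2447
Sum of squared deviations: (−4.4967)² + (+2.8983)² + (+0.7103)² + (+0.7103)² + (+2.7663)² + (−4.1267)² + (+2.7663)² + (+2.7663)² + (−3.9947)² = 85.5740
Variance = 85.5740 / 8 = 10.6968
SE* = √10.6968

SE* = 3.271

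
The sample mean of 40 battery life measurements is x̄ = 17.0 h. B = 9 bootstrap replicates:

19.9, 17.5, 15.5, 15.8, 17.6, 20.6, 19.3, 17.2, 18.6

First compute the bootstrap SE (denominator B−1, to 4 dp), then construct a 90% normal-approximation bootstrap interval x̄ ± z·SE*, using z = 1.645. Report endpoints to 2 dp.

Mean of replicates = 18.0000; sum of squared deviations = 24.5600; SE* = √(24.5600/8) = 1.7521
Margin = 1.645 × 1.7521 = 2.882
Interval: 17.0 ± 2.882

(14.12, 19.88)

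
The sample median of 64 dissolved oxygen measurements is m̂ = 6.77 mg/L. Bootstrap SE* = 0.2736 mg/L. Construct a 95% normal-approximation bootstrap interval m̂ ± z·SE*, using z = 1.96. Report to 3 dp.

Margin = 1.96 × 0.2736 = 0.5363
Interval: 6.77 ± 0.5363

(6.234, 7.306)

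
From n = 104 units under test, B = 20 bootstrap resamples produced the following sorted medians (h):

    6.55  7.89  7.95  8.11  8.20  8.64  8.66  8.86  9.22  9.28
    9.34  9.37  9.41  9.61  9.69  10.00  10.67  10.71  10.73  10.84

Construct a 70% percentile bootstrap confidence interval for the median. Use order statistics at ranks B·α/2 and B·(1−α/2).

α = 0.30; lower rank = 20 × 0.150 = 3; upper rank = 20 × 0.850 = 17.
The 3rd smallest replicate is 7.95; the 17th is 10.67.

(7.95, 10.67)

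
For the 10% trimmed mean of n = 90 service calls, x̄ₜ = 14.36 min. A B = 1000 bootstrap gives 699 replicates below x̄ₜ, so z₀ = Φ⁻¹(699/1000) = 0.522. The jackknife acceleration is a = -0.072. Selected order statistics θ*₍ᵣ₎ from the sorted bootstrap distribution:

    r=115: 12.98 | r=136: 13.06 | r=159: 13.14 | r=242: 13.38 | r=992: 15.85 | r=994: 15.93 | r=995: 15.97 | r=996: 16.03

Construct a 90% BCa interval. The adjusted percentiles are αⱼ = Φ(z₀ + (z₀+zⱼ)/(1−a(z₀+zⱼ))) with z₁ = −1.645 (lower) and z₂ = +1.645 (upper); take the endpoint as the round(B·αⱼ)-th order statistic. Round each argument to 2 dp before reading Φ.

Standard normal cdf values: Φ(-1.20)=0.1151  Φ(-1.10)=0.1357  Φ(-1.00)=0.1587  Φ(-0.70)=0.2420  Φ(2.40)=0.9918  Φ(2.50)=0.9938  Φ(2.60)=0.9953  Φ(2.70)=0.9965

Lower: z₀ + z₁ = 0.522 + (-1.645) = -1.123; 1 − a(z₀+z₁) = 1 − (-0.072)(-1.123) = 0.9191; argument = 0.522 + (-1.123)/0.9191 = -0.6998 → -0.70.
α₁ = Φ(-0.70) = 0.2420; rank = round(1000 × 0.2420) = 242; θ*₍242₎ = 13.38.
Upper: z₀ + z₂ = 2.167; 1 − a(z₀+z₂) = 1.1560; argument = 2.3965 → 2.40; α₂ = 0.9918; rank = 992; θ*₍992₎ = 15.85.

(13.38, 15.85)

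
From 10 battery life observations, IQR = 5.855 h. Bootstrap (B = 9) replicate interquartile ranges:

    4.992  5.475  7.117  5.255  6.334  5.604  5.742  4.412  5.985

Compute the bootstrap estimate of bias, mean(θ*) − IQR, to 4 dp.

bias = −0.1977

mean(θ*) = (4.992 + 5.475 + 7.117 + 5.255 + 6.334 + 5.604 + 5.742 + 4.412 + 5.985) / 9 = 5.65733
bias = 5.65733 − 5.855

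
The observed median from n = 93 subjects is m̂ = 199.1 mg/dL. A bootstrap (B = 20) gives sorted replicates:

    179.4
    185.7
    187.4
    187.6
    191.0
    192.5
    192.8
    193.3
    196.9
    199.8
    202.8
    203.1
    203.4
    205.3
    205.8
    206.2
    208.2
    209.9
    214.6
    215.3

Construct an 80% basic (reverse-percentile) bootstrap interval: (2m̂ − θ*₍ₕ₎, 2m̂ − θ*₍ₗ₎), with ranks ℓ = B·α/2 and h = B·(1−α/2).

Percentile endpoints at ranks 2 and 18: θ*₍2₎ = 185.7, θ*₍18₎ = 209.9.
Basic interval reflects these around m̂:
  lower = 2 × 199.1 − 209.9 = 188.3
  upper = 2 × 199.1 − 185.7 = 212.5

(188.3, 212.5)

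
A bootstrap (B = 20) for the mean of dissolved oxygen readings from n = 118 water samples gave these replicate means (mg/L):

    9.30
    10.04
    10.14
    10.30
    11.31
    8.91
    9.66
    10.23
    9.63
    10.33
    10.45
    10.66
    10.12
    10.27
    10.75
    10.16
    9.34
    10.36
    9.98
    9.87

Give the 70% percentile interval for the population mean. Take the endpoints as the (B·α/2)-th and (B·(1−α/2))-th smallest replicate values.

Sorted replicates: 8.91, 9.30, 9.34, 9.63, 9.66, 9.87, 9.98, 10.04, 10.12, 10.14, 10.16, 10.23, 10.27, 10.30, 10.33, 10.36, 10.45, 10.66, 10.75, 11.31
α = 0.30; lower rank = 20 × 0.150 = 3; upper rank = 20 × 0.850 = 17.
The 3rd smallest replicate is 9.34; the 17th is 10.45.

(9.34, 10.45)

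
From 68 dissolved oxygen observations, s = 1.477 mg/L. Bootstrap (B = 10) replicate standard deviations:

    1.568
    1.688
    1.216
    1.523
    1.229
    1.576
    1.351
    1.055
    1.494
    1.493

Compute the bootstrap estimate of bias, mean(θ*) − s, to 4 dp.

bias = −0.0577

mean(θ*) = (1.568 + 1.688 + 1.216 + 1.523 + 1.229 + 1.576 + 1.351 + 1.055 + 1.494 + 1.493) / 10 = 1.41930
bias = 1.41930 − 1.477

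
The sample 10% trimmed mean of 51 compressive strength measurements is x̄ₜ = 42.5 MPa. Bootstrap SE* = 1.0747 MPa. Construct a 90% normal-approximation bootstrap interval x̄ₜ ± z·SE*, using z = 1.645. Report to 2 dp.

Margin = 1.645 × 1.0747 = 1.768
Interval: 42.5 ± 1.768

(40.73, 44.27)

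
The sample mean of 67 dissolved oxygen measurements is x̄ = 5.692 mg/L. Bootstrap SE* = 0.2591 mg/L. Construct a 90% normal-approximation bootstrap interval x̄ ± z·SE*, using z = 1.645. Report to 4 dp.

Margin = 1.645 × 0.2591 = 0.42622
Interval: 5.692 ± 0.42622

(5.2658, 6.1182)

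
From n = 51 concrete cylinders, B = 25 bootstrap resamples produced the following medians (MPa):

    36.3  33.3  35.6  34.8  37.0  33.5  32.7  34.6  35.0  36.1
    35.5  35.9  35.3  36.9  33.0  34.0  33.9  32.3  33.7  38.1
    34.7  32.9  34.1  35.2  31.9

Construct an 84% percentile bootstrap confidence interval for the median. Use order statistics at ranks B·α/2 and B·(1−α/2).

Sorted replicates: 31.9, 32.3, 32.7, 32.9, 33.0, 33.3, 33.5, 33.7, 33.9, 34.0, 34.1, 34.6, 34.7, 34.8, 35.0, 35.2, 35.3, 35.5, 35.6, 35.9, 36.1, 36.3, 36.9, 37.0, 38.1
α = 0.16; lower rank = 25 × 0.080 = 2; upper rank = 25 × 0.920 = 23.
The 2nd smallest replicate is 32.3; the 23rd is 36.9.

(32.3, 36.9)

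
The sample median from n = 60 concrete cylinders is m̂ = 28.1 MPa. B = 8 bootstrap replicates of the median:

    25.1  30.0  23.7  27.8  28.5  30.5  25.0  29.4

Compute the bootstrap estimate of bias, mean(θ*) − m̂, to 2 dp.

mean(θ*) = (25.1 + 30.0 + 23.7 + 27.8 + 28.5 + 30.5 + 25.0 + 29.4) / 8 = 27.500
bias = 27.500 − 28.1

bias = −0.60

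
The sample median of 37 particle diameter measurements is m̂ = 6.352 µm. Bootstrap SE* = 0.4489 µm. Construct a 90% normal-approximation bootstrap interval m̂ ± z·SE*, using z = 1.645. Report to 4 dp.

(5.6136, 7.0904)

Margin = 1.645 × 0.4489 = 0.73844
Interval: 6.352 ± 0.73844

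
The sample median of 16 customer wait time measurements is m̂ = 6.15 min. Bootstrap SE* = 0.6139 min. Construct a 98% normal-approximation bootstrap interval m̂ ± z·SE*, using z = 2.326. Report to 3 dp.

Margin = 2.326 × 0.6139 = 1.4279
Interval: 6.15 ± 1.4279

(4.722, 7.578)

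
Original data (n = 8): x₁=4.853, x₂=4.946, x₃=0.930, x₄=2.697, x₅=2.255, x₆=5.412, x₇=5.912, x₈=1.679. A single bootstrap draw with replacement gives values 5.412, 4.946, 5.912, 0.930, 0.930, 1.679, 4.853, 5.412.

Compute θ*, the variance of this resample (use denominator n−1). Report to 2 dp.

Mean = 3.7592; sum of squared deviations = 33.0389
s² = 33.0389 / 7 = 4.7198

θ* = 4.72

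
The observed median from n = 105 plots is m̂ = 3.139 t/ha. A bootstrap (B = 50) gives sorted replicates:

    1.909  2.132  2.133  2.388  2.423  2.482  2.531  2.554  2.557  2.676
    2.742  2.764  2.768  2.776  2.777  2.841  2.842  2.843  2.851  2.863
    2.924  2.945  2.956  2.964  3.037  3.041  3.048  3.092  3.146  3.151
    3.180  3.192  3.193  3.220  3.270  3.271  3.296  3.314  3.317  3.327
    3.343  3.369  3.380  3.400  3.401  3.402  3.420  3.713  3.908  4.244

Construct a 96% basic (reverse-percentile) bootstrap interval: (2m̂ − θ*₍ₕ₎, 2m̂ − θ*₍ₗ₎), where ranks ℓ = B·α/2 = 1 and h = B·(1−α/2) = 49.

Percentile endpoints at ranks 1 and 49: θ*₍1₎ = 1.909, θ*₍49₎ = 3.908.
Basic interval reflects these around m̂:
  lower = 2 × 3.139 − 3.908 = 2.370
  upper = 2 × 3.139 − 1.909 = 4.369

(2.370, 4.369)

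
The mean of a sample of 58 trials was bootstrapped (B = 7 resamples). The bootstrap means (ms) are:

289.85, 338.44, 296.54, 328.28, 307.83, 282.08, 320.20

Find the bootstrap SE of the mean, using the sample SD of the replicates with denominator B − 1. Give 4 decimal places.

Bootstrap SE is the standard deviation of the 7 replicate means.
Mean of replicates: (289.85 + 338.44 + 296.54 + 328.28 + 307.83 + 282.08 + 320.20) / 7 = 2163.22000 / 7 = 309.03143
Sum of squared deviations: (−19.18143)² + (+29.40857)² + (−12.49143)² + (+19.24857)² + (−1.20143)² + (−26.95143)² + (+11.16857)² = 2611.89449
Variance = 2611.89449 / 6 = 435.31575
SE* = √435.31575

SE* = 20.8642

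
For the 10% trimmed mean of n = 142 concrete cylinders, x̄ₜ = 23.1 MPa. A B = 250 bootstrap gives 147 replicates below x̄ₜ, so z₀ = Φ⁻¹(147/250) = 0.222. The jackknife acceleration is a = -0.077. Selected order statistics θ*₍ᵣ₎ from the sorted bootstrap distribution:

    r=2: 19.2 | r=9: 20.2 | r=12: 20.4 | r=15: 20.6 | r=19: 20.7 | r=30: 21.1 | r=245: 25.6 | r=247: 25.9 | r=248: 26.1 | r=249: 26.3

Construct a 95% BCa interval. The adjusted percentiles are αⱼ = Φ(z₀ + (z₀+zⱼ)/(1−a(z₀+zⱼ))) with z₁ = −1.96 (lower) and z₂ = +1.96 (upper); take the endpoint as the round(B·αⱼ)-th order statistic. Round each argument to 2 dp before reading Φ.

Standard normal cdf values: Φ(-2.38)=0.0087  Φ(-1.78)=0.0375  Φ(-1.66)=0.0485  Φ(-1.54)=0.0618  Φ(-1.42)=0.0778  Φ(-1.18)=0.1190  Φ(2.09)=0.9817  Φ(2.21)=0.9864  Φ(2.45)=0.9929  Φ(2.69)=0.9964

(20.2, 25.6)

Lower: z₀ + z₁ = 0.222 + (-1.960) = -1.738; 1 − a(z₀+z₁) = 1 − (-0.077)(-1.738) = 0.8662; argument = 0.222 + (-1.738)/0.8662 = -1.7845 → -1.78.
α₁ = Φ(-1.78) = 0.0375; rank = round(250 × 0.0375) = 9; θ*₍9₎ = 20.2.
Upper: z₀ + z₂ = 2.182; 1 − a(z₀+z₂) = 1.1680; argument = 2.0901 → 2.09; α₂ = 0.9817; rank = 245; θ*₍245₎ = 25.6.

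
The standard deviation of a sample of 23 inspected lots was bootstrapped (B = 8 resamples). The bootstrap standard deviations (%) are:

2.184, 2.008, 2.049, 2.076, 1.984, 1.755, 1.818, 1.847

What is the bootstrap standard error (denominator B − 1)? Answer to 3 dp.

Bootstrap SE is the standard deviation of the 8 replicate standard deviations.
Mean of replicates: (2.184 + 2.008 + 2.049 + 2.076 + 1.984 + 1.755 + 1.818 + 1.847) / 8 = 15.7210 / 8 = 1.9651
Sum of squared deviations: (+0.2189)² + (+0.0429)² + (+0.0839)² + (+0.1109)² + (+0.0189)² + (−0.2101)² + (−0.1471)² + (−0.1181)² = 0.1492
Variance = 0.1492 / 7 = 0.0213
SE* = √0.0213

SE* = 0.146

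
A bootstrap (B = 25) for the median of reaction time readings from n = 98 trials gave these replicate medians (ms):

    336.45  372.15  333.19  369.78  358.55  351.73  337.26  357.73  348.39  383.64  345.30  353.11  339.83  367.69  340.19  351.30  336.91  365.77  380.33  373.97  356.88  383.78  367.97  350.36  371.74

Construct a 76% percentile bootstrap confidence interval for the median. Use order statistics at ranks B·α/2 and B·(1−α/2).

Sorted replicates: 333.19, 336.45, 336.91, 337.26, 339.83, 340.19, 345.30, 348.39, 350.36, 351.30, 351.73, 353.11, 356.88, 357.73, 358.55, 365.77, 367.69, 367.97, 369.78, 371.74, 372.15, 373.97, 380.33, 383.64, 383.78
α = 0.24; lower rank = 25 × 0.120 = 3; upper rank = 25 × 0.880 = 22.
The 3rd smallest replicate is 336.91; the 22nd is 373.97.

(336.91, 373.97)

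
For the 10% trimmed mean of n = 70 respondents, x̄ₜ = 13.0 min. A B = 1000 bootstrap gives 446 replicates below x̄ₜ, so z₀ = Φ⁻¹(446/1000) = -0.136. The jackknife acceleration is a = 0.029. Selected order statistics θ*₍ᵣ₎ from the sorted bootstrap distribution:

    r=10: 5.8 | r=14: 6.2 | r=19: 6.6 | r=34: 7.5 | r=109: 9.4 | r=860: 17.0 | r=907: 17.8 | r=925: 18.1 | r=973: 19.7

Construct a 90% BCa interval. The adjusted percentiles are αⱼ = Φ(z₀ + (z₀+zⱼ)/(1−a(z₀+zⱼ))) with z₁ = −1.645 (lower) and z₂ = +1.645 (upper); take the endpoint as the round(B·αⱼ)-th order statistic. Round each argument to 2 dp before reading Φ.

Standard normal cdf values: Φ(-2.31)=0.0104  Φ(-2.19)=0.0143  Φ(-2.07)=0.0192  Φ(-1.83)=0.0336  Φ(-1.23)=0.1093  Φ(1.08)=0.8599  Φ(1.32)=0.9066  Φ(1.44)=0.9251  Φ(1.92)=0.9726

(7.5, 18.1)

Lower: z₀ + z₁ = -0.136 + (-1.645) = -1.781; 1 − a(z₀+z₁) = 1 − (0.029)(-1.781) = 1.0516; argument = -0.136 + (-1.781)/1.0516 = -1.8295 → -1.83.
α₁ = Φ(-1.83) = 0.0336; rank = round(1000 × 0.0336) = 34; θ*₍34₎ = 7.5.
Upper: z₀ + z₂ = 1.509; 1 − a(z₀+z₂) = 0.9562; argument = 1.4421 → 1.44; α₂ = 0.9251; rank = 925; θ*₍925₎ = 18.1.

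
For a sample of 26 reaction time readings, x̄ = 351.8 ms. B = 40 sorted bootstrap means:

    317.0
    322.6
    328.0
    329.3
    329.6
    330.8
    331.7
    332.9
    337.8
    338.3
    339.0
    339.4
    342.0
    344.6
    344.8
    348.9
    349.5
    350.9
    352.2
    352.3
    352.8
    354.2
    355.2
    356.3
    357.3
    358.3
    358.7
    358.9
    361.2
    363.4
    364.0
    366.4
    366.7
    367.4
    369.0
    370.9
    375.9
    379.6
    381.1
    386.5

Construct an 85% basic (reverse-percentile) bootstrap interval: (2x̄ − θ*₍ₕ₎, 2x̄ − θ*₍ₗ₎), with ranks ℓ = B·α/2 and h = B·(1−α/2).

Percentile endpoints at ranks 3 and 37: θ*₍3₎ = 328.0, θ*₍37₎ = 375.9.
Basic interval reflects these around x̄:
  lower = 2 × 351.8 − 375.9 = 327.7
  upper = 2 × 351.8 − 328.0 = 375.6

(327.7, 375.6)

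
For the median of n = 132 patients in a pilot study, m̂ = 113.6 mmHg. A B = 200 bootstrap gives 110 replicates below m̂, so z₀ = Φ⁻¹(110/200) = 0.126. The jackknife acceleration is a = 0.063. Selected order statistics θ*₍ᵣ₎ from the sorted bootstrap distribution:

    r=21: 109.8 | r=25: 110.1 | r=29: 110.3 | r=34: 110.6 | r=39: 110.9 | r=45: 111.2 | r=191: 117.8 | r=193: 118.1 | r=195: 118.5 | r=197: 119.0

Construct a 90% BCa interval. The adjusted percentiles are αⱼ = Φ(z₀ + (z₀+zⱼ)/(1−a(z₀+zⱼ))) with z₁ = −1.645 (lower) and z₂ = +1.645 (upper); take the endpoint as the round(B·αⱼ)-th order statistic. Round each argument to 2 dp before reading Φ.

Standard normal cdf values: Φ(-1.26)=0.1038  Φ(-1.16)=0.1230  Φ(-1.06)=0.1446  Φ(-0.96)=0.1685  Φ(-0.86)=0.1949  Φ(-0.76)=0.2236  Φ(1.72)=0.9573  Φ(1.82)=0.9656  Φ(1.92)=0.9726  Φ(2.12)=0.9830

Lower: z₀ + z₁ = 0.126 + (-1.645) = -1.519; 1 − a(z₀+z₁) = 1 − (0.063)(-1.519) = 1.0957; argument = 0.126 + (-1.519)/1.0957 = -1.2603 → -1.26.
α₁ = Φ(-1.26) = 0.1038; rank = round(200 × 0.1038) = 21; θ*₍21₎ = 109.8.
Upper: z₀ + z₂ = 1.771; 1 − a(z₀+z₂) = 0.8884; argument = 2.1194 → 2.12; α₂ = 0.9830; rank = 197; θ*₍197₎ = 119.0.

(109.8, 119.0)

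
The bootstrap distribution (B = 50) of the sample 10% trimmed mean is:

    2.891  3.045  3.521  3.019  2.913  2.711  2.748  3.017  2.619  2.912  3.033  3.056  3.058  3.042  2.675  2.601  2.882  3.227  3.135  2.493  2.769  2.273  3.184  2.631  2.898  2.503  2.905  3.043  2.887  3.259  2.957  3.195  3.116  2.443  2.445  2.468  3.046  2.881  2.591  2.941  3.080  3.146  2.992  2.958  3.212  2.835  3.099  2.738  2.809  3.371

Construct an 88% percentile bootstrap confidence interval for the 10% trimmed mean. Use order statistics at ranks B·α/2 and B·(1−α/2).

(2.445, 3.227)

Sorted replicates: 2.273, 2.443, 2.445, 2.468, 2.493, 2.503, 2.591, 2.601, 2.619, 2.631, 2.675, 2.711, 2.738, 2.748, 2.769, 2.809, 2.835, 2.881, 2.882, 2.887, 2.891, 2.898, 2.905, 2.912, 2.913, 2.941, 2.957, 2.958, 2.992, 3.017, 3.019, 3.033, 3.042, 3.043, 3.045, 3.046, 3.056, 3.058, 3.080, 3.099, 3.116, 3.135, 3.146, 3.184, 3.195, 3.212, 3.227, 3.259, 3.371, 3.521
α = 0.12; lower rank = 50 × 0.060 = 3; upper rank = 50 × 0.940 = 47.
The 3rd smallest replicate is 2.445; the 47th is 3.227.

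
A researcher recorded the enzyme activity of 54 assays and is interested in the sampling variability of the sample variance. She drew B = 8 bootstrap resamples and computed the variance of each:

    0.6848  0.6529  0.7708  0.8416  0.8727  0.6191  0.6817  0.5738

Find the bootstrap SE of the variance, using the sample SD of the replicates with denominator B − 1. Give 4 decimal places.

SE* = 0.1062

Bootstrap SE is the standard deviation of the 8 replicate variances.
Mean of replicates: (0.6848 + 0.6529 + 0.7708 + 0.8416 + 0.8727 + 0.6191 + 0.6817 + 0.5738) / 8 = 5.69740 / 8 = 0.71218
Sum of squared deviations: (−0.02738)² + (−0.05927)² + (+0.05863)² + (+0.12943)² + (+0.16053)² + (−0.09308)² + (−0.03048)² + (−0.13838)² = 0.07896
Variance = 0.07896 / 7 = 0.01128
SE* = √0.01128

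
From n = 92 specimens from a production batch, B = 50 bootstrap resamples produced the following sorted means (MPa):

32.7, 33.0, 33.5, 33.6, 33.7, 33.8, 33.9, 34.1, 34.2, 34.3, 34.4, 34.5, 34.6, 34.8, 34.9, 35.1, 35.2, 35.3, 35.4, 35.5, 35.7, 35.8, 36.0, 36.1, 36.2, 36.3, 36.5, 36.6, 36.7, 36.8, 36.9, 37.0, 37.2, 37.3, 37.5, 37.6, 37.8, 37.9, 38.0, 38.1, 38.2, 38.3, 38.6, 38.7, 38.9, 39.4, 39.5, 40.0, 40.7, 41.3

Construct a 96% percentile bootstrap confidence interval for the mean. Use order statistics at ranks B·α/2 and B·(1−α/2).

(32.7, 40.7)

α = 0.04; lower rank = 50 × 0.020 = 1; upper rank = 50 × 0.980 = 49.
The 1st smallest replicate is 32.7; the 49th is 40.7.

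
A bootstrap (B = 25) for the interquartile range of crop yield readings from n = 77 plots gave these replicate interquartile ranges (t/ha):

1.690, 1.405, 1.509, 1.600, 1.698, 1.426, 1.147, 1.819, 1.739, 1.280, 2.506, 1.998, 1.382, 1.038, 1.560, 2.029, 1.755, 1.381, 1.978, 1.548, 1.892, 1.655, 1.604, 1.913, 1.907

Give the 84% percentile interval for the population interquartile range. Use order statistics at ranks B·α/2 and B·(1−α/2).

Sorted replicates: 1.038, 1.147, 1.280, 1.381, 1.382, 1.405, 1.426, 1.509, 1.548, 1.560, 1.600, 1.604, 1.655, 1.690, 1.698, 1.739, 1.755, 1.819, 1.892, 1.907, 1.913, 1.978, 1.998, 2.029, 2.506
α = 0.16; lower rank = 25 × 0.080 = 2; upper rank = 25 × 0.920 = 23.
The 2nd smallest replicate is 1.147; the 23rd is 1.998.

(1.147, 1.998)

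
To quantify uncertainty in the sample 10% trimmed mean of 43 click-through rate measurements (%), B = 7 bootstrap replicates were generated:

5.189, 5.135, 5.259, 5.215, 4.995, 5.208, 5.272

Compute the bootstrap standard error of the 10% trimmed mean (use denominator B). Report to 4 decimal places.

Bootstrap SE is the standard deviation of the 7 replicate 10% trimmed means.
Mean of replicates: (5.189 + 5.135 + 5.259 + 5.215 + 4.995 + 5.208 + 5.272) / 7 = 36.27300 / 7 = 5.18186
Sum of squared deviations: (+0.00714)² + (−0.04686)² + (+0.07714)² + (+0.03314)² + (−0.18686)² + (+0.02614)² + (+0.09014)² = 0.05302
Variance = 0.05302 / 7 = 0.00757
SE* = √0.00757

SE* = 0.0870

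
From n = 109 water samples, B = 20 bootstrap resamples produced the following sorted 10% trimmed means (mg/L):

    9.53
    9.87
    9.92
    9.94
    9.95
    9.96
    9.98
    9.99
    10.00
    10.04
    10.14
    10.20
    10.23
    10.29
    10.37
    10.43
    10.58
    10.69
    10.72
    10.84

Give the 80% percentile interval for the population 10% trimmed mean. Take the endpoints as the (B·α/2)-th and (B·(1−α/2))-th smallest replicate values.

(9.87, 10.69)

α = 0.20; lower rank = 20 × 0.100 = 2; upper rank = 20 × 0.900 = 18.
The 2nd smallest replicate is 9.87; the 18th is 10.69.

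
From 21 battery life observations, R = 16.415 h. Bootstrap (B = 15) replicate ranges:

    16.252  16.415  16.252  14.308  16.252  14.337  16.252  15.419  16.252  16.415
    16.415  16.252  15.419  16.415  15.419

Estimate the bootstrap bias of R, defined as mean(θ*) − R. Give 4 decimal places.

mean(θ*) = (16.252 + 16.415 + 16.252 + 14.308 + 16.252 + 14.337 + 16.252 + 15.419 + 16.252 + 16.415 + 16.415 + 16.252 + 15.419 + 16.415 + 15.419) / 15 = 15.87160
bias = 15.87160 − 16.415

bias = −0.5434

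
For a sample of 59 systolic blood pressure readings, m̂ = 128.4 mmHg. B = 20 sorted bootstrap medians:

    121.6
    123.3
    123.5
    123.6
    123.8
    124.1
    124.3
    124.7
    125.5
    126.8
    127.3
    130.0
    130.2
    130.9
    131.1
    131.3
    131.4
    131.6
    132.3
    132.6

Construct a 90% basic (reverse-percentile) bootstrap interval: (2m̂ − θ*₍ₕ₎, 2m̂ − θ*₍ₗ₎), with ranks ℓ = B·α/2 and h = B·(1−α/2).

(124.5, 135.2)

Percentile endpoints at ranks 1 and 19: θ*₍1₎ = 121.6, θ*₍19₎ = 132.3.
Basic interval reflects these around m̂:
  lower = 2 × 128.4 − 132.3 = 124.5
  upper = 2 × 128.4 − 121.6 = 135.2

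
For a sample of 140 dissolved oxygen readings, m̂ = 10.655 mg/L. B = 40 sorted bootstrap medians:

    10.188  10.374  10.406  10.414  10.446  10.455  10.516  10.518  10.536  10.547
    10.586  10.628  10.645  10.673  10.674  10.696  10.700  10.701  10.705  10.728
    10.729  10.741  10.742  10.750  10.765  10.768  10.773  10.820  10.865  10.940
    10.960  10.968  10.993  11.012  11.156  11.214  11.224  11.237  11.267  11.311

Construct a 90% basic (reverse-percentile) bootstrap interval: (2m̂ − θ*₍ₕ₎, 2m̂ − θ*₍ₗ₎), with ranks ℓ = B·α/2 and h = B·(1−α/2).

(10.073, 10.936)

Percentile endpoints at ranks 2 and 38: θ*₍2₎ = 10.374, θ*₍38₎ = 11.237.
Basic interval reflects these around m̂:
  lower = 2 × 10.655 − 11.237 = 10.073
  upper = 2 × 10.655 − 10.374 = 10.936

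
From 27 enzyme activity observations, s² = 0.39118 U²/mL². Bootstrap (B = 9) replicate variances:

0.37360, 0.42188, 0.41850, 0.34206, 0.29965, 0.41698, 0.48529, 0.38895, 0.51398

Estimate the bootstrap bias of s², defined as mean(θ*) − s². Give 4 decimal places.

mean(θ*) = (0.37360 + 0.42188 + 0.41850 + 0.34206 + 0.29965 + 0.41698 + 0.48529 + 0.38895 + 0.51398) / 9 = 0.40677
bias = 0.40677 − 0.39118

bias = +0.0156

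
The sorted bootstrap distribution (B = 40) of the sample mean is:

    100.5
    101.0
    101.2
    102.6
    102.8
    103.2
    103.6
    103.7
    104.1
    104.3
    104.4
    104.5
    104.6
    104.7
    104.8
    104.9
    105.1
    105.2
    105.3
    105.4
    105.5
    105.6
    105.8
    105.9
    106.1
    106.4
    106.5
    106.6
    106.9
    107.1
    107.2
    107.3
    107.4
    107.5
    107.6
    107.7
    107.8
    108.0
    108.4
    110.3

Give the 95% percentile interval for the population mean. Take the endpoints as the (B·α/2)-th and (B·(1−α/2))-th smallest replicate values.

(100.5, 108.4)

α = 0.05; lower rank = 40 × 0.025 = 1; upper rank = 40 × 0.975 = 39.
The 1st smallest replicate is 100.5; the 39th is 108.4.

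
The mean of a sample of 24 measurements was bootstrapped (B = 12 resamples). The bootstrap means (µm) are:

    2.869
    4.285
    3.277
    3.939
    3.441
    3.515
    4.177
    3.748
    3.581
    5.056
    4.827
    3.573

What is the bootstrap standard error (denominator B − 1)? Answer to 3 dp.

SE* = 0.635

Bootstrap SE is the standard deviation of the 12 replicate means.
Mean of replicates: (2.869 + 4.285 + 3.277 + 3.939 + 3.441 + 3.515 + 4.177 + 3.748 + 3.581 + 5.056 + 4.827 + 3.573) / 12 = 46.2880 / 12 = 3.8573
Sum of squared deviations: (−0.9883)² + (+0.4277)² + (−0.5803)² + (+0.0817)² + (−0.4163)² + (−0.3423)² + (+0.3197)² + (−0.1093)² + (−0.2763)² + (+1.1987)² + (+0.9697)² + (−0.2843)² = 4.4421
Variance = 4.4421 / 11 = 0.4038
SE* = √0.4038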